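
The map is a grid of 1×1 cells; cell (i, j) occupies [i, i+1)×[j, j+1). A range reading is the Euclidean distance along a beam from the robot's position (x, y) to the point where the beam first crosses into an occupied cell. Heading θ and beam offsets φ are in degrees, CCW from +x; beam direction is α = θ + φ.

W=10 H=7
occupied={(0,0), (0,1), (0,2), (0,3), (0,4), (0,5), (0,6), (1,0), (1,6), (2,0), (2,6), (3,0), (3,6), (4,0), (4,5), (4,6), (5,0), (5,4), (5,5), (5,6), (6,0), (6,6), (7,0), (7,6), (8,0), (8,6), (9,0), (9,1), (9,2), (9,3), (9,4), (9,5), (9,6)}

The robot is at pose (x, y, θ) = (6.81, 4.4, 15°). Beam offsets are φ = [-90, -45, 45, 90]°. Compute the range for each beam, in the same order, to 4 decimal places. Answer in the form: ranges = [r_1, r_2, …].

ranges = [3.5199, 2.5288, 1.8475, 1.6564]

beam 1: φ=-90°, α=285°
  cosα=0.2588 sinα=-0.9659 | (6,4) | tMaxX 0.7341 tMaxY 0.4141 | tΔX 3.8637 tΔY 1.0353
    t=0.4141 [y] (6,3)
    t=0.7341 [x] (7,3)
    t=1.4494 [y] (7,2)
    t=2.4847 [y] (7,1)
    t=3.5199 [y] (7,0) — stop
  → r_1 = 3.5199
beam 2: φ=-45°, α=330°
  cosα=0.8660 sinα=-0.5000 | (6,4) | tMaxX 0.2194 tMaxY 0.8000 | tΔX 1.1547 tΔY 2.0000
    t=0.2194 [x] (7,4)
    t=0.8000 [y] (7,3)
    t=1.3741 [x] (8,3)
    t=2.5288 [x] (9,3) — stop
  → r_2 = 2.5288
beam 3: φ=45°, α=60°
  cosα=0.5000 sinα=0.8660 | (6,4) | tMaxX 0.3800 tMaxY 0.6928 | tΔX 2.0000 tΔY 1.1547
    t=0.3800 [x] (7,4)
    t=0.6928 [y] (7,5)
    t=1.8475 [y] (7,6) — stop
  → r_3 = 1.8475
beam 4: φ=90°, α=105°
  cosα=-0.2588 sinα=0.9659 | (6,4) | tMaxX 3.1296 tMaxY 0.6212 | tΔX 3.8637 tΔY 1.0353
    t=0.6212 [y] (6,5)
    t=1.6564 [y] (6,6) — stop
  → r_4 = 1.6564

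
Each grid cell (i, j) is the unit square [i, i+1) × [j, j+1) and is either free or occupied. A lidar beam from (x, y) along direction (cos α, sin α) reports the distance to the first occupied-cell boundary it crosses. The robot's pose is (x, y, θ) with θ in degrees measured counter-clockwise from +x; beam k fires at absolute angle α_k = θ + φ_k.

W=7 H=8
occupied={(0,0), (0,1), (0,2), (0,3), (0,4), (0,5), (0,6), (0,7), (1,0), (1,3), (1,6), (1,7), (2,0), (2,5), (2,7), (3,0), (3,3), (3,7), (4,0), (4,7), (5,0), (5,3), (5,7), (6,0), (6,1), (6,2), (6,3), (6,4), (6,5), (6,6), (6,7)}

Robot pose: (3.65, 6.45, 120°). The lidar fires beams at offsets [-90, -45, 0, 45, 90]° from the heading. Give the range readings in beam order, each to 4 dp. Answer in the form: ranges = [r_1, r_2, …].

beam 1: φ=-90°, α=30°
  d=(0.8660,0.5000)  start (3,6)  tX=0.4041 tY=1.1000  stride 1/|dx|=1.1547 1/|dy|=2.0000
    cross x-line → (4,6), t=0.4041
    cross y-line → (4,7), t=1.1000 (wall)
  → r_1 = 1.1000
beam 2: φ=-45°, α=75°
  d=(0.2588,0.9659)  start (3,6)  tX=1.3523 tY=0.5694  stride 1/|dx|=3.8637 1/|dy|=1.0353
    cross y-line → (3,7), t=0.5694 (wall)
  → r_2 = 0.5694
beam 3: φ=0°, α=120°
  d=(-0.5000,0.8660)  start (3,6)  tX=1.3000 tY=0.6351  stride 1/|dx|=2.0000 1/|dy|=1.1547
    cross y-line → (3,7), t=0.6351 (wall)
  → r_3 = 0.6351
beam 4: φ=45°, α=165°
  d=(-0.9659,0.2588)  start (3,6)  tX=0.6729 tY=2.1250  stride 1/|dx|=1.0353 1/|dy|=3.8637
    cross x-line → (2,6), t=0.6729
    cross x-line → (1,6), t=1.7082 (wall)
  → r_4 = 1.7082
beam 5: φ=90°, α=210°
  d=(-0.8660,-0.5000)  start (3,6)  tX=0.7506 tY=0.9000  stride 1/|dx|=1.1547 1/|dy|=2.0000
    cross x-line → (2,6), t=0.7506
    cross y-line → (2,5), t=0.9000 (wall)
  → r_5 = 0.9000

ranges = [1.1000, 0.5694, 0.6351, 1.7082, 0.9000]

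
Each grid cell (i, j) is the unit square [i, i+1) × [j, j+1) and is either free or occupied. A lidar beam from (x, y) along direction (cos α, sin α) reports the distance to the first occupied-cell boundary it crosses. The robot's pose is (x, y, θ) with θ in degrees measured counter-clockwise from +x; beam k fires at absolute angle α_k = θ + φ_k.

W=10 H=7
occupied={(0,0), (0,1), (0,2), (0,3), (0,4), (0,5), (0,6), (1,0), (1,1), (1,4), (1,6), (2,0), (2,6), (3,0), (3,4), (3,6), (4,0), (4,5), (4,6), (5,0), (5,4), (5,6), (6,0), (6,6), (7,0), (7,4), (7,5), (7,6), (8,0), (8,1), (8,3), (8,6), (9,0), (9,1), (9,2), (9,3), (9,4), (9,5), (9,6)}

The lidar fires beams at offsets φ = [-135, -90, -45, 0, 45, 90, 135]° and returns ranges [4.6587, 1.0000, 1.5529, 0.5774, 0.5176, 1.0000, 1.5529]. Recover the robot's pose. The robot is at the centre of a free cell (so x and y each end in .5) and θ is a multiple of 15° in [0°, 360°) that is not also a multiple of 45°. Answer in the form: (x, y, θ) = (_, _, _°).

(x, y, θ) = (2.5, 5.5, 60°)

Enumerate (i+0.5, j+0.5, θ) over the 31 free cells and 16 admissible headings. For each, cast all 7 beams and compare to the given ranges.
  (1.5, 5.5, 165°): beam 1 = 1.0000 ≠ 4.6587 ✗
  (2.5, 1.5, 60°): beam 1 = 0.5176 ≠ 4.6587 ✗
  (2.5, 4.5, 75°): beam 1 = 4.0415 ≠ 4.6587 ✗
  (5.5, 3.5, 210°): beam 1 = 0.5176 ≠ 4.6587 ✗
  (2.5, 5.5, 150°): beam 1 = 1.5529 ≠ 4.6587 ✗
  …
  (2.5, 5.5, 60°): r_1=4.6587, r_2=1.0000, r_3=1.5529, r_4=0.5774, r_5=0.5176, r_6=1.0000, r_7=1.5529 — all match ✓
Unique over the lattice → pose = (2.5, 5.5, 60°).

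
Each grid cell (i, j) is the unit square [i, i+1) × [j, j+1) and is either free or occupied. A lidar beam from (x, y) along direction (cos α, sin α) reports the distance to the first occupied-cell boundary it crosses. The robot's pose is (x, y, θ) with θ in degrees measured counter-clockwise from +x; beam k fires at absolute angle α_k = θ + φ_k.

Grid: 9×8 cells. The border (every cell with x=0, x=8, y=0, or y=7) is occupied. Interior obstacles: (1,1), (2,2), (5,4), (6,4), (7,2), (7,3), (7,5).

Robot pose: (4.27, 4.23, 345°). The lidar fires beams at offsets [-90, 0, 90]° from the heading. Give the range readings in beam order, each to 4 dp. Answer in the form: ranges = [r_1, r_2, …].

ranges = [3.3439, 0.7558, 2.8677]

beam 1: φ=-90°, α=255°
  d=(-0.2588,-0.9659)  start (4,4)  tX=1.0432 tY=0.2381  stride 1/|dx|=3.8637 1/|dy|=1.0353
    cross y-line → (4,3), t=0.2381
    cross x-line → (3,3), t=1.0432
    cross y-line → (3,2), t=1.2734
    cross y-line → (3,1), t=2.3087
    cross y-line → (3,0), t=3.3439 (wall)
  → r_1 = 3.3439
beam 2: φ=0°, α=345°
  d=(0.9659,-0.2588)  start (4,4)  tX=0.7558 tY=0.8887  stride 1/|dx|=1.0353 1/|dy|=3.8637
    cross x-line → (5,4), t=0.7558 (wall)
  → r_2 = 0.7558
beam 3: φ=90°, α=75°
  d=(0.2588,0.9659)  start (4,4)  tX=2.8205 tY=0.7972  stride 1/|dx|=3.8637 1/|dy|=1.0353
    cross y-line → (4,5), t=0.7972
    cross y-line → (4,6), t=1.8324
    cross x-line → (5,6), t=2.8205
    cross y-line → (5,7), t=2.8677 (wall)
  → r_3 = 2.8677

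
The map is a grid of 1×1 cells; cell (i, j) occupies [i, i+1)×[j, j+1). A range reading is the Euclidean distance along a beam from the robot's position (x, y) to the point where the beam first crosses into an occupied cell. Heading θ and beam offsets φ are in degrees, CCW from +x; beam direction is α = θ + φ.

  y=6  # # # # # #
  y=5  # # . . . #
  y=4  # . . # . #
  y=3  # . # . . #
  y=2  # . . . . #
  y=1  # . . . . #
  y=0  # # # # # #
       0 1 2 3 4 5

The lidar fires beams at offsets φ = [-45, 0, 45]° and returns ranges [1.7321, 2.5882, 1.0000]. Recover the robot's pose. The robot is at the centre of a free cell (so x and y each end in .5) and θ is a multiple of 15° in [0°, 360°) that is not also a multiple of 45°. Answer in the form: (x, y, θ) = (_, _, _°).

The pose lattice has 17·16 = 272 candidates. Test each by forward raycasting.
  (2.5, 2.5, 165°): beam 1 = 0.5774 ≠ 1.7321 ✗
  (1.5, 1.5, 300°): beam 1 = 0.5176 ≠ 1.7321 ✗
  (2.5, 1.5, 240°): beam 1 = 1.5529 ≠ 1.7321 ✗
  (1.5, 1.5, 345°): beam 1 = 0.5774 ≠ 1.7321 ✗
  (3.5, 5.5, 60°): beam 1 = 1.5529 ≠ 1.7321 ✗
  …
  (3.5, 1.5, 165°): r_1=1.7321, r_2=2.5882, r_3=1.0000 — all match ✓
No second candidate reproduces the full scan.

(x, y, θ) = (3.5, 1.5, 165°)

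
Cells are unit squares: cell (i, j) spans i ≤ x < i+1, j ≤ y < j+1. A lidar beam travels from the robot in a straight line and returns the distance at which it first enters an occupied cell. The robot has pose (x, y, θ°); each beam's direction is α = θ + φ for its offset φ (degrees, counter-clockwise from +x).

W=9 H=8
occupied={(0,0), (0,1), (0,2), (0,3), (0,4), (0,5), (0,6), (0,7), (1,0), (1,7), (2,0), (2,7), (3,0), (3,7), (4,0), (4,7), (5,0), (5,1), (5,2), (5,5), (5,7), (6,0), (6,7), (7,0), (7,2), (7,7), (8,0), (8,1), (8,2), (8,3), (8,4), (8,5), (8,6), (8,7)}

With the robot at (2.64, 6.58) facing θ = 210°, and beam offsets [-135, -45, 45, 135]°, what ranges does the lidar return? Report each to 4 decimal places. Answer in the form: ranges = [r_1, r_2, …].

beam 1: φ=-135°, α=75°
  d=(0.2588,0.9659)  start (2,6)  tX=1.3909 tY=0.4348  stride 1/|dx|=3.8637 1/|dy|=1.0353
    cross y-line → (2,7), t=0.4348 (wall)
  → r_1 = 0.4348
beam 2: φ=-45°, α=165°
  d=(-0.9659,0.2588)  start (2,6)  tX=0.6626 tY=1.6228  stride 1/|dx|=1.0353 1/|dy|=3.8637
    cross x-line → (1,6), t=0.6626
    cross y-line → (1,7), t=1.6228 (wall)
  → r_2 = 1.6228
beam 3: φ=45°, α=255°
  d=(-0.2588,-0.9659)  start (2,6)  tX=2.4728 tY=0.6005  stride 1/|dx|=3.8637 1/|dy|=1.0353
    cross y-line → (2,5), t=0.6005
    cross y-line → (2,4), t=1.6357
    cross x-line → (1,4), t=2.4728
    cross y-line → (1,3), t=2.6710
    cross y-line → (1,2), t=3.7063
    cross y-line → (1,1), t=4.7416
    cross y-line → (1,0), t=5.7768 (wall)
  → r_3 = 5.7768
beam 4: φ=135°, α=345°
  d=(0.9659,-0.2588)  start (2,6)  tX=0.3727 tY=2.2409  stride 1/|dx|=1.0353 1/|dy|=3.8637
    cross x-line → (3,6), t=0.3727
    cross x-line → (4,6), t=1.4080
    cross y-line → (4,5), t=2.2409
    cross x-line → (5,5), t=2.4433 (wall)
  → r_4 = 2.4433

ranges = [0.4348, 1.6228, 5.7768, 2.4433]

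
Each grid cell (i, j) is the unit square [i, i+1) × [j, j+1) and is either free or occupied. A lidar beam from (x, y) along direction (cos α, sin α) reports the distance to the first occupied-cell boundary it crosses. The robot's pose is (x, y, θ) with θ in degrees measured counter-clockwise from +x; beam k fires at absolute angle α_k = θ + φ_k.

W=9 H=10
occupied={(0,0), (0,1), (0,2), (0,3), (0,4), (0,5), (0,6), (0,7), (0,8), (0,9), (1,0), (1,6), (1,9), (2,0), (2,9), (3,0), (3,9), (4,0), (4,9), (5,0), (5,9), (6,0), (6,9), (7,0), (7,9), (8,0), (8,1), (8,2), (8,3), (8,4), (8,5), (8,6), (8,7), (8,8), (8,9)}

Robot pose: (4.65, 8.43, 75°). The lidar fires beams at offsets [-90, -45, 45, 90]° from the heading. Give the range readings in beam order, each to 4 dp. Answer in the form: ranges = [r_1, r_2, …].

beam 1: φ=-90°, α=345°
  direction (0.9659, -0.2588); cell (4,8); t to first gridline: x 0.3623, y 1.6614 (then +1.0353 / +3.8637)
    (5,8) via x @ 0.3623
    (6,8) via x @ 1.3976
    (6,7) via y @ 1.6614
    (7,7) via x @ 2.4329
    (8,7) via x @ 3.4682  # hit
  → r_1 = 3.4682
beam 2: φ=-45°, α=30°
  direction (0.8660, 0.5000); cell (4,8); t to first gridline: x 0.4041, y 1.1400 (then +1.1547 / +2.0000)
    (5,8) via x @ 0.4041
    (5,9) via y @ 1.1400  # hit
  → r_2 = 1.1400
beam 3: φ=45°, α=120°
  direction (-0.5000, 0.8660); cell (4,8); t to first gridline: x 1.3000, y 0.6582 (then +2.0000 / +1.1547)
    (4,9) via y @ 0.6582  # hit
  → r_3 = 0.6582
beam 4: φ=90°, α=165°
  direction (-0.9659, 0.2588); cell (4,8); t to first gridline: x 0.6729, y 2.2023 (then +1.0353 / +3.8637)
    (3,8) via x @ 0.6729
    (2,8) via x @ 1.7082
    (2,9) via y @ 2.2023  # hit
  → r_4 = 2.2023

ranges = [3.4682, 1.1400, 0.6582, 2.2023]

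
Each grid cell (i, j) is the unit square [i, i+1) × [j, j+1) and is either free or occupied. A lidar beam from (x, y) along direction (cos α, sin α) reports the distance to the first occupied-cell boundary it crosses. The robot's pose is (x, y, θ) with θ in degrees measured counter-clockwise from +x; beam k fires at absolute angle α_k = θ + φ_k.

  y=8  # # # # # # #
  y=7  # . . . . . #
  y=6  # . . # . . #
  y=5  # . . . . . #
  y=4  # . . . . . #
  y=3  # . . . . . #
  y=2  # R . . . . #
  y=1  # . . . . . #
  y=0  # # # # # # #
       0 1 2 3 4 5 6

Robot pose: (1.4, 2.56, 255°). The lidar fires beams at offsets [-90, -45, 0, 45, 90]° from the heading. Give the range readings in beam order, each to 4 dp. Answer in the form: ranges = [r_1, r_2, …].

ranges = [0.4141, 0.4619, 1.5455, 1.8013, 4.7623]

beam 1: φ=-90°, α=165°
  dir = (cos 165°, sin 165°) = (-0.9659, 0.2588); from cell (1,2)
  next x-line at t=0.4141, next y-line at t=1.7000; Δt_x=1.0353, Δt_y=3.8637
    x: enter (0,2) at t=0.4141 ← occupied
  → r_1 = 0.4141
beam 2: φ=-45°, α=210°
  dir = (cos 210°, sin 210°) = (-0.8660, -0.5000); from cell (1,2)
  next x-line at t=0.4619, next y-line at t=1.1200; Δt_x=1.1547, Δt_y=2.0000
    x: enter (0,2) at t=0.4619 ← occupied
  → r_2 = 0.4619
beam 3: φ=0°, α=255°
  dir = (cos 255°, sin 255°) = (-0.2588, -0.9659); from cell (1,2)
  next x-line at t=1.5455, next y-line at t=0.5798; Δt_x=3.8637, Δt_y=1.0353
    y: enter (1,1) at t=0.5798
    x: enter (0,1) at t=1.5455 ← occupied
  → r_3 = 1.5455
beam 4: φ=45°, α=300°
  dir = (cos 300°, sin 300°) = (0.5000, -0.8660); from cell (1,2)
  next x-line at t=1.2000, next y-line at t=0.6466; Δt_x=2.0000, Δt_y=1.1547
    y: enter (1,1) at t=0.6466
    x: enter (2,1) at t=1.2000
    y: enter (2,0) at t=1.8013 ← occupied
  → r_4 = 1.8013
beam 5: φ=90°, α=345°
  dir = (cos 345°, sin 345°) = (0.9659, -0.2588); from cell (1,2)
  next x-line at t=0.6212, next y-line at t=2.1637; Δt_x=1.0353, Δt_y=3.8637
    x: enter (2,2) at t=0.6212
    x: enter (3,2) at t=1.6564
    y: enter (3,1) at t=2.1637
    x: enter (4,1) at t=2.6917
    x: enter (5,1) at t=3.7270
    x: enter (6,1) at t=4.7623 ← occupied
  → r_5 = 4.7623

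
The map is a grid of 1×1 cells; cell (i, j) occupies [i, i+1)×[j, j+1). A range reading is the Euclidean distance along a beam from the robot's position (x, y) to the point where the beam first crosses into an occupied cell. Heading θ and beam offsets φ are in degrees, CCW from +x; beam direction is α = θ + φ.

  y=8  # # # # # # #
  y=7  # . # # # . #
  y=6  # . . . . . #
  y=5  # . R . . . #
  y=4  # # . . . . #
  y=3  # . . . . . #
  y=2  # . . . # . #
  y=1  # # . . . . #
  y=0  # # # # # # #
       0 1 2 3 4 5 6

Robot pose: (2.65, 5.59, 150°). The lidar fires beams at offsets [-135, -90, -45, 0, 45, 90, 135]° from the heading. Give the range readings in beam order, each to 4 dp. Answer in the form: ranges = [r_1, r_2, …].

beam 1: φ=-135°, α=15°
  dir = (cos 15°, sin 15°) = (0.9659, 0.2588); from cell (2,5)
  next x-line at t=0.3623, next y-line at t=1.5841; Δt_x=1.0353, Δt_y=3.8637
    x: enter (3,5) at t=0.3623
    x: enter (4,5) at t=1.3976
    y: enter (4,6) at t=1.5841
    x: enter (5,6) at t=2.4329
    x: enter (6,6) at t=3.4682 ← occupied
  → r_1 = 3.4682
beam 2: φ=-90°, α=60°
  dir = (cos 60°, sin 60°) = (0.5000, 0.8660); from cell (2,5)
  next x-line at t=0.7000, next y-line at t=0.4734; Δt_x=2.0000, Δt_y=1.1547
    y: enter (2,6) at t=0.4734
    x: enter (3,6) at t=0.7000
    y: enter (3,7) at t=1.6281 ← occupied
  → r_2 = 1.6281
beam 3: φ=-45°, α=105°
  dir = (cos 105°, sin 105°) = (-0.2588, 0.9659); from cell (2,5)
  next x-line at t=2.5114, next y-line at t=0.4245; Δt_x=3.8637, Δt_y=1.0353
    y: enter (2,6) at t=0.4245
    y: enter (2,7) at t=1.4597 ← occupied
  → r_3 = 1.4597
beam 4: φ=0°, α=150°
  dir = (cos 150°, sin 150°) = (-0.8660, 0.5000); from cell (2,5)
  next x-line at t=0.7506, next y-line at t=0.8200; Δt_x=1.1547, Δt_y=2.0000
    x: enter (1,5) at t=0.7506
    y: enter (1,6) at t=0.8200
    x: enter (0,6) at t=1.9053 ← occupied
  → r_4 = 1.9053
beam 5: φ=45°, α=195°
  dir = (cos 195°, sin 195°) = (-0.9659, -0.2588); from cell (2,5)
  next x-line at t=0.6729, next y-line at t=2.2796; Δt_x=1.0353, Δt_y=3.8637
    x: enter (1,5) at t=0.6729
    x: enter (0,5) at t=1.7082 ← occupied
  → r_5 = 1.7082
beam 6: φ=90°, α=240°
  dir = (cos 240°, sin 240°) = (-0.5000, -0.8660); from cell (2,5)
  next x-line at t=1.3000, next y-line at t=0.6813; Δt_x=2.0000, Δt_y=1.1547
    y: enter (2,4) at t=0.6813
    x: enter (1,4) at t=1.3000 ← occupied
  → r_6 = 1.3000
beam 7: φ=135°, α=285°
  dir = (cos 285°, sin 285°) = (0.2588, -0.9659); from cell (2,5)
  next x-line at t=1.3523, next y-line at t=0.6108; Δt_x=3.8637, Δt_y=1.0353
    y: enter (2,4) at t=0.6108
    x: enter (3,4) at t=1.3523
    y: enter (3,3) at t=1.6461
    y: enter (3,2) at t=2.6814
    y: enter (3,1) at t=3.7166
    y: enter (3,0) at t=4.7519 ← occupied
  → r_7 = 4.7519

ranges = [3.4682, 1.6281, 1.4597, 1.9053, 1.7082, 1.3000, 4.7519]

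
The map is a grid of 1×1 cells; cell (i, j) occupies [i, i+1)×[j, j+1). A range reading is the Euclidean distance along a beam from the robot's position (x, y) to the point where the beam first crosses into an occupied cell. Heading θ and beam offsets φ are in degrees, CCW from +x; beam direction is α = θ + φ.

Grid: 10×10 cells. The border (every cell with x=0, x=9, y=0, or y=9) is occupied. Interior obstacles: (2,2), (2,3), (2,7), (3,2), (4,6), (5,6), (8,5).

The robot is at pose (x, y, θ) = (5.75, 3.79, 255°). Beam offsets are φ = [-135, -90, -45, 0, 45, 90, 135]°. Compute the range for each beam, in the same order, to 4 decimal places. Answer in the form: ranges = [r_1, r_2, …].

ranges = [2.5519, 4.9176, 2.0207, 2.8884, 3.2216, 3.3646, 2.5981]

beam 1: φ=-135°, α=120°
  d=(-0.5000,0.8660)  start (5,3)  tX=1.5000 tY=0.2425  stride 1/|dx|=2.0000 1/|dy|=1.1547
    cross y-line → (5,4), t=0.2425
    cross y-line → (5,5), t=1.3972
    cross x-line → (4,5), t=1.5000
    cross y-line → (4,6), t=2.5519 (wall)
  → r_1 = 2.5519
beam 2: φ=-90°, α=165°
  d=(-0.9659,0.2588)  start (5,3)  tX=0.7765 tY=0.8114  stride 1/|dx|=1.0353 1/|dy|=3.8637
    cross x-line → (4,3), t=0.7765
    cross y-line → (4,4), t=0.8114
    cross x-line → (3,4), t=1.8117
    cross x-line → (2,4), t=2.8470
    cross x-line → (1,4), t=3.8823
    cross y-line → (1,5), t=4.6751
    cross x-line → (0,5), t=4.9176 (wall)
  → r_2 = 4.9176
beam 3: φ=-45°, α=210°
  d=(-0.8660,-0.5000)  start (5,3)  tX=0.8660 tY=1.5800  stride 1/|dx|=1.1547 1/|dy|=2.0000
    cross x-line → (4,3), t=0.8660
    cross y-line → (4,2), t=1.5800
    cross x-line → (3,2), t=2.0207 (wall)
  → r_3 = 2.0207
beam 4: φ=0°, α=255°
  d=(-0.2588,-0.9659)  start (5,3)  tX=2.8978 tY=0.8179  stride 1/|dx|=3.8637 1/|dy|=1.0353
    cross y-line → (5,2), t=0.8179
    cross y-line → (5,1), t=1.8531
    cross y-line → (5,0), t=2.8884 (wall)
  → r_4 = 2.8884
beam 5: φ=45°, α=300°
  d=(0.5000,-0.8660)  start (5,3)  tX=0.5000 tY=0.9122  stride 1/|dx|=2.0000 1/|dy|=1.1547
    cross x-line → (6,3), t=0.5000
    cross y-line → (6,2), t=0.9122
    cross y-line → (6,1), t=2.0669
    cross x-line → (7,1), t=2.5000
    cross y-line → (7,0), t=3.2216 (wall)
  → r_5 = 3.2216
beam 6: φ=90°, α=345°
  d=(0.9659,-0.2588)  start (5,3)  tX=0.2588 tY=3.0523  stride 1/|dx|=1.0353 1/|dy|=3.8637
    cross x-line → (6,3), t=0.2588
    cross x-line → (7,3), t=1.2941
    cross x-line → (8,3), t=2.3294
    cross y-line → (8,2), t=3.0523
    cross x-line → (9,2), t=3.3646 (wall)
  → r_6 = 3.3646
beam 7: φ=135°, α=30°
  d=(0.8660,0.5000)  start (5,3)  tX=0.2887 tY=0.4200  stride 1/|dx|=1.1547 1/|dy|=2.0000
    cross x-line → (6,3), t=0.2887
    cross y-line → (6,4), t=0.4200
    cross x-line → (7,4), t=1.4434
    cross y-line → (7,5), t=2.4200
    cross x-line → (8,5), t=2.5981 (wall)
  → r_7 = 2.5981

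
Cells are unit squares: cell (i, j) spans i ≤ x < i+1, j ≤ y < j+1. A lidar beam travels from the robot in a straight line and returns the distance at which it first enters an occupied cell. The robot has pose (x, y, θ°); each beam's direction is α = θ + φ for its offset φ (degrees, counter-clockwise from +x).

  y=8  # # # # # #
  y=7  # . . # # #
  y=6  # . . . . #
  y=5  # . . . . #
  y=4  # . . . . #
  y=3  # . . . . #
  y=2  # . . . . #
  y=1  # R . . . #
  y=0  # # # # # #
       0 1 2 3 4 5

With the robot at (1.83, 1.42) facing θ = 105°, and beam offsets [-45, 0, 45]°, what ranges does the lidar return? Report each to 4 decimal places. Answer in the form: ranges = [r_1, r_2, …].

ranges = [6.3400, 3.2069, 0.9584]

beam 1: φ=-45°, α=60°
  d=(0.5000,0.8660)  start (1,1)  tX=0.3400 tY=0.6697  stride 1/|dx|=2.0000 1/|dy|=1.1547
    cross x-line → (2,1), t=0.3400
    cross y-line → (2,2), t=0.6697
    cross y-line → (2,3), t=1.8244
    cross x-line → (3,3), t=2.3400
    cross y-line → (3,4), t=2.9791
    cross y-line → (3,5), t=4.1338
    cross x-line → (4,5), t=4.3400
    cross y-line → (4,6), t=5.2885
    cross x-line → (5,6), t=6.3400 (wall)
  → r_1 = 6.3400
beam 2: φ=0°, α=105°
  d=(-0.2588,0.9659)  start (1,1)  tX=3.2069 tY=0.6005  stride 1/|dx|=3.8637 1/|dy|=1.0353
    cross y-line → (1,2), t=0.6005
    cross y-line → (1,3), t=1.6357
    cross y-line → (1,4), t=2.6710
    cross x-line → (0,4), t=3.2069 (wall)
  → r_2 = 3.2069
beam 3: φ=45°, α=150°
  d=(-0.8660,0.5000)  start (1,1)  tX=0.9584 tY=1.1600  stride 1/|dx|=1.1547 1/|dy|=2.0000
    cross x-line → (0,1), t=0.9584 (wall)
  → r_3 = 0.9584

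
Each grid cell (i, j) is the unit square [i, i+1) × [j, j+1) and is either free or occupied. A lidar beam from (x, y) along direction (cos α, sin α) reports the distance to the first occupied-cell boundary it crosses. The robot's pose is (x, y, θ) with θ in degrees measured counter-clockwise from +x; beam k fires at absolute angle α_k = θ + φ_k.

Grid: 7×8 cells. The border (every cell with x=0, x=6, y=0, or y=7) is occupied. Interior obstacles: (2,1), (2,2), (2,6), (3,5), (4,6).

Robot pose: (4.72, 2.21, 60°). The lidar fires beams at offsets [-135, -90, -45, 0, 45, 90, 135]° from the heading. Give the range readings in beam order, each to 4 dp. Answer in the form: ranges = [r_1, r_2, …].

beam 1: φ=-135°, α=285°
  dir = (cos 285°, sin 285°) = (0.2588, -0.9659); from cell (4,2)
  next x-line at t=1.0818, next y-line at t=0.2174; Δt_x=3.8637, Δt_y=1.0353
    y: enter (4,1) at t=0.2174
    x: enter (5,1) at t=1.0818
    y: enter (5,0) at t=1.2527 ← occupied
  → r_1 = 1.2527
beam 2: φ=-90°, α=330°
  dir = (cos 330°, sin 330°) = (0.8660, -0.5000); from cell (4,2)
  next x-line at t=0.3233, next y-line at t=0.4200; Δt_x=1.1547, Δt_y=2.0000
    x: enter (5,2) at t=0.3233
    y: enter (5,1) at t=0.4200
    x: enter (6,1) at t=1.4780 ← occupied
  → r_2 = 1.4780
beam 3: φ=-45°, α=15°
  dir = (cos 15°, sin 15°) = (0.9659, 0.2588); from cell (4,2)
  next x-line at t=0.2899, next y-line at t=3.0523; Δt_x=1.0353, Δt_y=3.8637
    x: enter (5,2) at t=0.2899
    x: enter (6,2) at t=1.3252 ← occupied
  → r_3 = 1.3252
beam 4: φ=0°, α=60°
  dir = (cos 60°, sin 60°) = (0.5000, 0.8660); from cell (4,2)
  next x-line at t=0.5600, next y-line at t=0.9122; Δt_x=2.0000, Δt_y=1.1547
    x: enter (5,2) at t=0.5600
    y: enter (5,3) at t=0.9122
    y: enter (5,4) at t=2.0669
    x: enter (6,4) at t=2.5600 ← occupied
  → r_4 = 2.5600
beam 5: φ=45°, α=105°
  dir = (cos 105°, sin 105°) = (-0.2588, 0.9659); from cell (4,2)
  next x-line at t=2.7819, next y-line at t=0.8179; Δt_x=3.8637, Δt_y=1.0353
    y: enter (4,3) at t=0.8179
    y: enter (4,4) at t=1.8531
    x: enter (3,4) at t=2.7819
    y: enter (3,5) at t=2.8884 ← occupied
  → r_5 = 2.8884
beam 6: φ=90°, α=150°
  dir = (cos 150°, sin 150°) = (-0.8660, 0.5000); from cell (4,2)
  next x-line at t=0.8314, next y-line at t=1.5800; Δt_x=1.1547, Δt_y=2.0000
    x: enter (3,2) at t=0.8314
    y: enter (3,3) at t=1.5800
    x: enter (2,3) at t=1.9861
    x: enter (1,3) at t=3.1408
    y: enter (1,4) at t=3.5800
    x: enter (0,4) at t=4.2955 ← occupied
  → r_6 = 4.2955
beam 7: φ=135°, α=195°
  dir = (cos 195°, sin 195°) = (-0.9659, -0.2588); from cell (4,2)
  next x-line at t=0.7454, next y-line at t=0.8114; Δt_x=1.0353, Δt_y=3.8637
    x: enter (3,2) at t=0.7454
    y: enter (3,1) at t=0.8114
    x: enter (2,1) at t=1.7807 ← occupied
  → r_7 = 1.7807

ranges = [1.2527, 1.4780, 1.3252, 2.5600, 2.8884, 4.2955, 1.7807]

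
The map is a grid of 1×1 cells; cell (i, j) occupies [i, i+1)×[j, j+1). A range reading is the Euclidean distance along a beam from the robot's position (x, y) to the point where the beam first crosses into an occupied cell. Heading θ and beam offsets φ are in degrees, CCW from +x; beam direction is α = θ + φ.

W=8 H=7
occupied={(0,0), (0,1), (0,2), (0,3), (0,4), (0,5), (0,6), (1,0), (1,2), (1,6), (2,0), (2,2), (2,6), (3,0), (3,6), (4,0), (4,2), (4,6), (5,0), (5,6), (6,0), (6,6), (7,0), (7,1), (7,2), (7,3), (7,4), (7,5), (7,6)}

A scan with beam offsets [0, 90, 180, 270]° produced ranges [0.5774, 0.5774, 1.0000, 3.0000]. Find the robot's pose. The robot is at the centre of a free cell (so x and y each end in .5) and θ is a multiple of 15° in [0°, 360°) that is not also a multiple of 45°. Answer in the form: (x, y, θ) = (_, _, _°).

Enumerate (i+0.5, j+0.5, θ) over the 27 free cells and 16 admissible headings. For each, cast all 4 beams and compare to the given ranges.
  (5.5, 4.5, 30°): beam 1 = 1.7321 ≠ 0.5774 ✗
  (5.5, 4.5, 165°): beam 1 = 4.6587 ≠ 0.5774 ✗
  (1.5, 3.5, 105°): beam 1 = 1.9319 ≠ 0.5774 ✗
  …
  (6.5, 5.5, 330°): r_1=0.5774, r_2=0.5774, r_3=1.0000, r_4=3.0000 — all match ✓
Only this pose fits every beam.

(x, y, θ) = (6.5, 5.5, 330°)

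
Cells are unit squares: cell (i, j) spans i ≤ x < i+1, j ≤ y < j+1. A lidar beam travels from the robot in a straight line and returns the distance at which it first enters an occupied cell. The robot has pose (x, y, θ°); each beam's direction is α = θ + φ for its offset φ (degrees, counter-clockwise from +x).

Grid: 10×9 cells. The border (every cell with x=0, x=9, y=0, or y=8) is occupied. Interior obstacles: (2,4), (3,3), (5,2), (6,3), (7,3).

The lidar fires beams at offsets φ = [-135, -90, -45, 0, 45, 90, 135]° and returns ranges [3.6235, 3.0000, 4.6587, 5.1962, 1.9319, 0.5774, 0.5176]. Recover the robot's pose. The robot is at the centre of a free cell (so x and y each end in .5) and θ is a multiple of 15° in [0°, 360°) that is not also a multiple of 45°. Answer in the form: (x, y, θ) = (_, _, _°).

(x, y, θ) = (4.5, 7.5, 330°)

Enumerate (i+0.5, j+0.5, θ) over the 51 free cells and 16 admissible headings. For each, cast all 7 beams and compare to the given ranges.
  (8.5, 1.5, 330°): beam 1 = 1.9319 ≠ 3.6235 ✗
  (4.5, 3.5, 75°): beam 1 = 1.0000 ≠ 3.6235 ✗
  (2.5, 6.5, 240°): beam 1 = 1.5529 ≠ 3.6235 ✗
  (3.5, 7.5, 345°): beam 1 = 2.8868 ≠ 3.6235 ✗
  …
  (4.5, 7.5, 330°): r_1=3.6235, r_2=3.0000, r_3=4.6587, r_4=5.1962, r_5=1.9319, r_6=0.5774, r_7=0.5176 — all match ✓
Only this pose fits every beam.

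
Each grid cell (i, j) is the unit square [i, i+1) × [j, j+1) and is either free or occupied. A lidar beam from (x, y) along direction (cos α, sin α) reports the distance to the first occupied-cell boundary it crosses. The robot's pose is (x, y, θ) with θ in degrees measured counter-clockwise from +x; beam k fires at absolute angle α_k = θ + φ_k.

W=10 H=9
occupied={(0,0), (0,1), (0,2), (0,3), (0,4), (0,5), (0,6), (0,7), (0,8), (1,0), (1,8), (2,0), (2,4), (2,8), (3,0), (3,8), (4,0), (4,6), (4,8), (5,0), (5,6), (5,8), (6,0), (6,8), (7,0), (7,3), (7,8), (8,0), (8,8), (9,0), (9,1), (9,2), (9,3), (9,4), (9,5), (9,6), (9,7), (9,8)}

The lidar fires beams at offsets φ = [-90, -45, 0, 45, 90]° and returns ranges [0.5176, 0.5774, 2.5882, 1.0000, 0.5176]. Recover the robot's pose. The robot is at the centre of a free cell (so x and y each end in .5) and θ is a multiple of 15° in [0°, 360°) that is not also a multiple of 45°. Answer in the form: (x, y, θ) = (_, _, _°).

The pose lattice has 52·16 = 832 candidates. Test each by forward raycasting.
  (4.5, 1.5, 75°): beam 1 = 1.9319 ≠ 0.5176 ✗
  (3.5, 3.5, 60°): beam 1 = 5.0000 ≠ 0.5176 ✗
  (1.5, 7.5, 285°): beam 2 = 1.0000 ≠ 0.5774 ✗
  (8.5, 6.5, 30°): beam 1 = 1.0000 ≠ 0.5176 ✗
  …
  (8.5, 3.5, 255°): r_1=0.5176, r_2=0.5774, r_3=2.5882, r_4=1.0000, r_5=0.5176 — all match ✓
No second candidate reproduces the full scan.

(x, y, θ) = (8.5, 3.5, 255°)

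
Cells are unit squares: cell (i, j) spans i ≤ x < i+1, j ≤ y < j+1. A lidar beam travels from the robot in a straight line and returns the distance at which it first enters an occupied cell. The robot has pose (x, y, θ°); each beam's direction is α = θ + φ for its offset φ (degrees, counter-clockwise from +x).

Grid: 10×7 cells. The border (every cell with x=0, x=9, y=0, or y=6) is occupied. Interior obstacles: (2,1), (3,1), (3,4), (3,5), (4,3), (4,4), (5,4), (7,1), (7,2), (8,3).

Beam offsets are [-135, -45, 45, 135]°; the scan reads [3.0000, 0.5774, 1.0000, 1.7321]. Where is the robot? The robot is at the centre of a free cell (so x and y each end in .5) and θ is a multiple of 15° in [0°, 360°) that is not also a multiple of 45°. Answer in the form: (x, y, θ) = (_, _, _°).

(x, y, θ) = (2.5, 4.5, 15°)

Candidates: 30 free-cell centres × 16 headings = 480 poses. Raycast each; keep the one whose scan matches to 4 dp.
  (7.5, 5.5, 105°): beam 1 = 1.7321 ≠ 3.0000 ✗
  (6.5, 4.5, 210°): beam 1 = 1.5529 ≠ 3.0000 ✗
  (2.5, 3.5, 30°): beam 1 = 1.5529 ≠ 3.0000 ✗
  …
  (2.5, 4.5, 15°): r_1=3.0000, r_2=0.5774, r_3=1.0000, r_4=1.7321 — all match ✓
Unique over the lattice → pose = (2.5, 4.5, 15°).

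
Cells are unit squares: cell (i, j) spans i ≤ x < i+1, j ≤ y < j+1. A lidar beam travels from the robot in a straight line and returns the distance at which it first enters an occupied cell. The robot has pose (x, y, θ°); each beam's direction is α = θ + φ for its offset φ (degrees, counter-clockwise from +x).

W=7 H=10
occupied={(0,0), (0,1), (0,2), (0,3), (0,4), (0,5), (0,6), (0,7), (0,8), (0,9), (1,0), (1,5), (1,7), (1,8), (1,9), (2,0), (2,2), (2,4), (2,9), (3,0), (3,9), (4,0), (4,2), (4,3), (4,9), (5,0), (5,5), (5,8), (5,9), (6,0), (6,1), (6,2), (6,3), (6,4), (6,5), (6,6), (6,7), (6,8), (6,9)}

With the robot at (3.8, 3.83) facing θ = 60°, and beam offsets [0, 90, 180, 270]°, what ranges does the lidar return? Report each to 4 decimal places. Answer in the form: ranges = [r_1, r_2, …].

beam 1: φ=0°, α=60°
  direction (0.5000, 0.8660); cell (3,3); t to first gridline: x 0.4000, y 0.1963 (then +2.0000 / +1.1547)
    (3,4) via y @ 0.1963
    (4,4) via x @ 0.4000
    (4,5) via y @ 1.3510
    (5,5) via x @ 2.4000  # hit
  → r_1 = 2.4000
beam 2: φ=90°, α=150°
  direction (-0.8660, 0.5000); cell (3,3); t to first gridline: x 0.9238, y 0.3400 (then +1.1547 / +2.0000)
    (3,4) via y @ 0.3400
    (2,4) via x @ 0.9238  # hit
  → r_2 = 0.9238
beam 3: φ=180°, α=240°
  direction (-0.5000, -0.8660); cell (3,3); t to first gridline: x 1.6000, y 0.9584 (then +2.0000 / +1.1547)
    (3,2) via y @ 0.9584
    (2,2) via x @ 1.6000  # hit
  → r_3 = 1.6000
beam 4: φ=270°, α=330°
  direction (0.8660, -0.5000); cell (3,3); t to first gridline: x 0.2309, y 1.6600 (then +1.1547 / +2.0000)
    (4,3) via x @ 0.2309  # hit
  → r_4 = 0.2309

ranges = [2.4000, 0.9238, 1.6000, 0.2309]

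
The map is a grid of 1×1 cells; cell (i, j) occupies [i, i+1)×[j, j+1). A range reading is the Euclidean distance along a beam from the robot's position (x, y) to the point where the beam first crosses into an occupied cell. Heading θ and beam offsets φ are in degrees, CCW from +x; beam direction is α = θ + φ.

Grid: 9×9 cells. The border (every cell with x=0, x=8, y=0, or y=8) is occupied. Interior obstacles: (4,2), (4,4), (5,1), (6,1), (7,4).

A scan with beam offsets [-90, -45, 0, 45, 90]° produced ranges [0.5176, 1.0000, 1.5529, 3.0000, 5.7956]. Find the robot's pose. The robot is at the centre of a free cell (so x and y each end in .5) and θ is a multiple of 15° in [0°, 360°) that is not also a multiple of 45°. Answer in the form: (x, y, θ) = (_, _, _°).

(x, y, θ) = (1.5, 2.5, 285°)

Candidates: 44 free-cell centres × 16 headings = 704 poses. Raycast each; keep the one whose scan matches to 4 dp.
  (5.5, 7.5, 195°): beam 3 = 4.6587 ≠ 1.5529 ✗
  (2.5, 3.5, 30°): beam 1 = 2.8868 ≠ 0.5176 ✗
  (1.5, 2.5, 15°): beam 1 = 1.5529 ≠ 0.5176 ✗
  (3.5, 2.5, 120°): beam 1 = 0.5774 ≠ 0.5176 ✗
  …
  (1.5, 2.5, 285°): r_1=0.5176, r_2=1.0000, r_3=1.5529, r_4=3.0000, r_5=5.7956 — all match ✓
Only this pose fits every beam.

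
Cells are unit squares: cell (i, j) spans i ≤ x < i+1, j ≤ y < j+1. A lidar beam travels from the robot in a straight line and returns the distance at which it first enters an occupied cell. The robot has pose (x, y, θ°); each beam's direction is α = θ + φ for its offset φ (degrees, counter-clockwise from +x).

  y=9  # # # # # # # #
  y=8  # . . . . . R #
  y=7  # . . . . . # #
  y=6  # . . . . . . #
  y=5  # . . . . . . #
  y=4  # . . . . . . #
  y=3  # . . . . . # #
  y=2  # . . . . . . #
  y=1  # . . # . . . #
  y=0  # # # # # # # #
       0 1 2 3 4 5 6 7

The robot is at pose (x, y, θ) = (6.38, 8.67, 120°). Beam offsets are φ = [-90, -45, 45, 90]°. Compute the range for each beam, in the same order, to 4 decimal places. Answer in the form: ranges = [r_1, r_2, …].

ranges = [0.6600, 0.3416, 1.2750, 6.2123]

beam 1: φ=-90°, α=30°
  dir = (cos 30°, sin 30°) = (0.8660, 0.5000); from cell (6,8)
  next x-line at t=0.7159, next y-line at t=0.6600; Δt_x=1.1547, Δt_y=2.0000
    y: enter (6,9) at t=0.6600 ← occupied
  → r_1 = 0.6600
beam 2: φ=-45°, α=75°
  dir = (cos 75°, sin 75°) = (0.2588, 0.9659); from cell (6,8)
  next x-line at t=2.3955, next y-line at t=0.3416; Δt_x=3.8637, Δt_y=1.0353
    y: enter (6,9) at t=0.3416 ← occupied
  → r_2 = 0.3416
beam 3: φ=45°, α=165°
  dir = (cos 165°, sin 165°) = (-0.9659, 0.2588); from cell (6,8)
  next x-line at t=0.3934, next y-line at t=1.2750; Δt_x=1.0353, Δt_y=3.8637
    x: enter (5,8) at t=0.3934
    y: enter (5,9) at t=1.2750 ← occupied
  → r_3 = 1.2750
beam 4: φ=90°, α=210°
  dir = (cos 210°, sin 210°) = (-0.8660, -0.5000); from cell (6,8)
  next x-line at t=0.4388, next y-line at t=1.3400; Δt_x=1.1547, Δt_y=2.0000
    x: enter (5,8) at t=0.4388
    y: enter (5,7) at t=1.3400
    x: enter (4,7) at t=1.5935
    x: enter (3,7) at t=2.7482
    y: enter (3,6) at t=3.3400
    x: enter (2,6) at t=3.9029
    x: enter (1,6) at t=5.0576
    y: enter (1,5) at t=5.3400
    x: enter (0,5) at t=6.2123 ← occupied
  → r_4 = 6.2123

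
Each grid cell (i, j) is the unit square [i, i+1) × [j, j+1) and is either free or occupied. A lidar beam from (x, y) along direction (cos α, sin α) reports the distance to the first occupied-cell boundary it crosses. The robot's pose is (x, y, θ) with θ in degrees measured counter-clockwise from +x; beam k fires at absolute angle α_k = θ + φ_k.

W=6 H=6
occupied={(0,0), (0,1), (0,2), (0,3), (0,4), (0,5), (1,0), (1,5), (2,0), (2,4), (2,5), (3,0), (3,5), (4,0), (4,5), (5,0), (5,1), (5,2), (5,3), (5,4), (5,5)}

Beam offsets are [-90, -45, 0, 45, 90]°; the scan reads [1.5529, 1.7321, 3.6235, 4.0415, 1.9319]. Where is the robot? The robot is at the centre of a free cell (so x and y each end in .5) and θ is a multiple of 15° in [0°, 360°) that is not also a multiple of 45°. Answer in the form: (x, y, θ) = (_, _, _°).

(x, y, θ) = (1.5, 2.5, 345°)

Candidates: 15 free-cell centres × 16 headings = 240 poses. Raycast each; keep the one whose scan matches to 4 dp.
  (4.5, 3.5, 240°): beam 1 = 1.7321 ≠ 1.5529 ✗
  (1.5, 1.5, 345°): beam 1 = 0.5176 ≠ 1.5529 ✗
  (1.5, 2.5, 60°): beam 1 = 3.0000 ≠ 1.5529 ✗
  (4.5, 3.5, 15°): beam 1 = 1.9319 ≠ 1.5529 ✗
  …
  (1.5, 2.5, 345°): r_1=1.5529, r_2=1.7321, r_3=3.6235, r_4=4.0415, r_5=1.9319 — all match ✓
No second candidate reproduces the full scan.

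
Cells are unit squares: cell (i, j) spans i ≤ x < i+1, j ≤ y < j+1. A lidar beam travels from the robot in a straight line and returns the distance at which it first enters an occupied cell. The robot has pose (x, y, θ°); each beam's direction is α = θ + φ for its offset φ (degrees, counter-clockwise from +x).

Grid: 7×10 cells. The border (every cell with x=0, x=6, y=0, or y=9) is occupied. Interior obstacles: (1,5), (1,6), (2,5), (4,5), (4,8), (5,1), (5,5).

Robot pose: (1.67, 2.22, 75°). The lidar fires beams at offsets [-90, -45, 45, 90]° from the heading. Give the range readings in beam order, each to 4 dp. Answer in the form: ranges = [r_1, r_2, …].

beam 1: φ=-90°, α=345°
  d=(0.9659,-0.2588)  start (1,2)  tX=0.3416 tY=0.8500  stride 1/|dx|=1.0353 1/|dy|=3.8637
    cross x-line → (2,2), t=0.3416
    cross y-line → (2,1), t=0.8500
    cross x-line → (3,1), t=1.3769
    cross x-line → (4,1), t=2.4122
    cross x-line → (5,1), t=3.4475 (wall)
  → r_1 = 3.4475
beam 2: φ=-45°, α=30°
  d=(0.8660,0.5000)  start (1,2)  tX=0.3811 tY=1.5600  stride 1/|dx|=1.1547 1/|dy|=2.0000
    cross x-line → (2,2), t=0.3811
    cross x-line → (3,2), t=1.5358
    cross y-line → (3,3), t=1.5600
    cross x-line → (4,3), t=2.6905
    cross y-line → (4,4), t=3.5600
    cross x-line → (5,4), t=3.8452
    cross x-line → (6,4), t=4.9999 (wall)
  → r_2 = 4.9999
beam 3: φ=45°, α=120°
  d=(-0.5000,0.8660)  start (1,2)  tX=1.3400 tY=0.9007  stride 1/|dx|=2.0000 1/|dy|=1.1547
    cross y-line → (1,3), t=0.9007
    cross x-line → (0,3), t=1.3400 (wall)
  → r_3 = 1.3400
beam 4: φ=90°, α=165°
  d=(-0.9659,0.2588)  start (1,2)  tX=0.6936 tY=3.0137  stride 1/|dx|=1.0353 1/|dy|=3.8637
    cross x-line → (0,2), t=0.6936 (wall)
  → r_4 = 0.6936

ranges = [3.4475, 4.9999, 1.3400, 0.6936]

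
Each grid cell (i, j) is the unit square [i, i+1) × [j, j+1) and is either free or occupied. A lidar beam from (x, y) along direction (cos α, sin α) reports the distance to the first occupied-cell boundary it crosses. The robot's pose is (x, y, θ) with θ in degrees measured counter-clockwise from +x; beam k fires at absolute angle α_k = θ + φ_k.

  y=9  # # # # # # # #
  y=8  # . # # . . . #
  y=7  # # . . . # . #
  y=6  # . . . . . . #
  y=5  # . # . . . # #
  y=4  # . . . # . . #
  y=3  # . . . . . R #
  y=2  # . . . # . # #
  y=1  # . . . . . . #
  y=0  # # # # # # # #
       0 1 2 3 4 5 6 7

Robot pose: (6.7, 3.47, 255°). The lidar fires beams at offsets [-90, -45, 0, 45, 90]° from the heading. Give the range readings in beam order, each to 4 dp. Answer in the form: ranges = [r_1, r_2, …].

ranges = [2.0478, 1.9630, 0.4866, 0.5427, 0.3106]

beam 1: φ=-90°, α=165°
  cosα=-0.9659 sinα=0.2588 | (6,3) | tMaxX 0.7247 tMaxY 2.0478 | tΔX 1.0353 tΔY 3.8637
    t=0.7247 [x] (5,3)
    t=1.7600 [x] (4,3)
    t=2.0478 [y] (4,4) — stop
  → r_1 = 2.0478
beam 2: φ=-45°, α=210°
  cosα=-0.8660 sinα=-0.5000 | (6,3) | tMaxX 0.8083 tMaxY 0.9400 | tΔX 1.1547 tΔY 2.0000
    t=0.8083 [x] (5,3)
    t=0.9400 [y] (5,2)
    t=1.9630 [x] (4,2) — stop
  → r_2 = 1.9630
beam 3: φ=0°, α=255°
  cosα=-0.2588 sinα=-0.9659 | (6,3) | tMaxX 2.7046 tMaxY 0.4866 | tΔX 3.8637 tΔY 1.0353
    t=0.4866 [y] (6,2) — stop
  → r_3 = 0.4866
beam 4: φ=45°, α=300°
  cosα=0.5000 sinα=-0.8660 | (6,3) | tMaxX 0.6000 tMaxY 0.5427 | tΔX 2.0000 tΔY 1.1547
    t=0.5427 [y] (6,2) — stop
  → r_4 = 0.5427
beam 5: φ=90°, α=345°
  cosα=0.9659 sinα=-0.2588 | (6,3) | tMaxX 0.3106 tMaxY 1.8159 | tΔX 1.0353 tΔY 3.8637
    t=0.3106 [x] (7,3) — stop
  → r_5 = 0.3106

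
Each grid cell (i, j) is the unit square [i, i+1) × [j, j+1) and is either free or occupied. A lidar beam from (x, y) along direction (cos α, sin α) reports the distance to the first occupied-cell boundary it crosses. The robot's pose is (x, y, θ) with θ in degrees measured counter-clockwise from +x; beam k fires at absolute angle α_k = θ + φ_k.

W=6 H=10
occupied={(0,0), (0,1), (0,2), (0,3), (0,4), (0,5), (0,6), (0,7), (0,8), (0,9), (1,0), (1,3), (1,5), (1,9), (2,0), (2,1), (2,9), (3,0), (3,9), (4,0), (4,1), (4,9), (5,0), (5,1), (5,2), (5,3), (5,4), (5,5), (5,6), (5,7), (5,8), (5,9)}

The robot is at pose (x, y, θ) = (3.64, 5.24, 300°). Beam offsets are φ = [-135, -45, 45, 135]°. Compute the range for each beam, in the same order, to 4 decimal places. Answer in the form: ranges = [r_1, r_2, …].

beam 1: φ=-135°, α=165°
  direction (-0.9659, 0.2588); cell (3,5); t to first gridline: x 0.6626, y 2.9364 (then +1.0353 / +3.8637)
    (2,5) via x @ 0.6626
    (1,5) via x @ 1.6979  # hit
  → r_1 = 1.6979
beam 2: φ=-45°, α=255°
  direction (-0.2588, -0.9659); cell (3,5); t to first gridline: x 2.4728, y 0.2485 (then +3.8637 / +1.0353)
    (3,4) via y @ 0.2485
    (3,3) via y @ 1.2837
    (3,2) via y @ 2.3190
    (2,2) via x @ 2.4728
    (2,1) via y @ 3.3543  # hit
  → r_2 = 3.3543
beam 3: φ=45°, α=345°
  direction (0.9659, -0.2588); cell (3,5); t to first gridline: x 0.3727, y 0.9273 (then +1.0353 / +3.8637)
    (4,5) via x @ 0.3727
    (4,4) via y @ 0.9273
    (5,4) via x @ 1.4080  # hit
  → r_3 = 1.4080
beam 4: φ=135°, α=75°
  direction (0.2588, 0.9659); cell (3,5); t to first gridline: x 1.3909, y 0.7868 (then +3.8637 / +1.0353)
    (3,6) via y @ 0.7868
    (4,6) via x @ 1.3909
    (4,7) via y @ 1.8221
    (4,8) via y @ 2.8574
    (4,9) via y @ 3.8926  # hit
  → r_4 = 3.8926

ranges = [1.6979, 3.3543, 1.4080, 3.8926]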